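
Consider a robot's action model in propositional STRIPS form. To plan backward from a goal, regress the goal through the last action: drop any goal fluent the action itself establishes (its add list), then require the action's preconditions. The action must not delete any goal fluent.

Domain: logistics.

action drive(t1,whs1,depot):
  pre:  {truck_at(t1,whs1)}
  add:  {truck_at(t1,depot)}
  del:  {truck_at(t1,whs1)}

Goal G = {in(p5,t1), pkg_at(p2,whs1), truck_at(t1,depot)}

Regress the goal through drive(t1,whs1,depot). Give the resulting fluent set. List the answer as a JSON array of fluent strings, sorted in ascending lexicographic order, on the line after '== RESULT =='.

Compute (G \ add) ∪ pre:
  G ∩ del = {}  (empty — regression defined)
  G \ add = {in(p5,t1), pkg_at(p2,whs1), truck_at(t1,depot)} \ {truck_at(t1,depot)} = {in(p5,t1), pkg_at(p2,whs1)}
  ∪ pre   = {in(p5,t1), pkg_at(p2,whs1)} ∪ {truck_at(t1,whs1)}
          = {in(p5,t1), pkg_at(p2,whs1), truck_at(t1,whs1)}

== RESULT ==
["in(p5,t1)", "pkg_at(p2,whs1)", "truck_at(t1,whs1)"]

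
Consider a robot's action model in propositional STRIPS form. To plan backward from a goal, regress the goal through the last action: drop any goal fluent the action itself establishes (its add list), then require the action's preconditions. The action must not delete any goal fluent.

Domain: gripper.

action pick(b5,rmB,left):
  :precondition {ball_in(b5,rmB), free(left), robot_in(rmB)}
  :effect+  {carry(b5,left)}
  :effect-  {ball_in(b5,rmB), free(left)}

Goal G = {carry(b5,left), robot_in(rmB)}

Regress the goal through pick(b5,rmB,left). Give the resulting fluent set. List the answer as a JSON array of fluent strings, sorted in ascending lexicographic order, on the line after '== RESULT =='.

Compute (G \ add) ∪ pre:
  G ∩ del = {}  (empty — regression defined)
  G \ add = {carry(b5,left), robot_in(rmB)} \ {carry(b5,left)} = {robot_in(rmB)}
  ∪ pre   = {robot_in(rmB)} ∪ {ball_in(b5,rmB), free(left), robot_in(rmB)}
          = {ball_in(b5,rmB), free(left), robot_in(rmB)}

== RESULT ==
["ball_in(b5,rmB)", "free(left)", "robot_in(rmB)"]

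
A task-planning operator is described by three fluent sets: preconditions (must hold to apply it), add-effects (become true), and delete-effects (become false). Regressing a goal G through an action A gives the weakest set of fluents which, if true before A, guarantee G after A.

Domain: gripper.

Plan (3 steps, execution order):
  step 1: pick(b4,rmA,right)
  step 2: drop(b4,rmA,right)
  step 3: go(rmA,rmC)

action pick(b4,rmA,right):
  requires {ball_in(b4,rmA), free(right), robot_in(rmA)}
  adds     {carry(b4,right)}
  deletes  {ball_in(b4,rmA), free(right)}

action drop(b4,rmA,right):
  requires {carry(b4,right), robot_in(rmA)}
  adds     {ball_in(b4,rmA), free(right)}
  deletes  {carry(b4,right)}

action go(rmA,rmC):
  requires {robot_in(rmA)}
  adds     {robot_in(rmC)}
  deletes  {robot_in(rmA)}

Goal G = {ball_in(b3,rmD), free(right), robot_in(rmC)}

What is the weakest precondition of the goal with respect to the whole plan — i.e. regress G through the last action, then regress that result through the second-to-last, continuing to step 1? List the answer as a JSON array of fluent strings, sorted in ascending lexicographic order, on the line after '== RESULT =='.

Work backward from the goal:
  through step 3 (go(rmA,rmC)): drop {robot_in(rmC)}, keep {ball_in(b3,rmD), free(right)}, require {robot_in(rmA)}
    → {ball_in(b3,rmD), free(right), robot_in(rmA)}
  through step 2 (drop(b4,rmA,right)): drop {free(right)}, keep {ball_in(b3,rmD), robot_in(rmA)}, require {carry(b4,right), robot_in(rmA)}
    → {ball_in(b3,rmD), carry(b4,right), robot_in(rmA)}
  through step 1 (pick(b4,rmA,right)): drop {carry(b4,right)}, keep {ball_in(b3,rmD), robot_in(rmA)}, require {ball_in(b4,rmA), free(right), robot_in(rmA)}
    → {ball_in(b3,rmD), ball_in(b4,rmA), free(right), robot_in(rmA)}

== RESULT ==
["ball_in(b3,rmD)", "ball_in(b4,rmA)", "free(right)", "robot_in(rmA)"]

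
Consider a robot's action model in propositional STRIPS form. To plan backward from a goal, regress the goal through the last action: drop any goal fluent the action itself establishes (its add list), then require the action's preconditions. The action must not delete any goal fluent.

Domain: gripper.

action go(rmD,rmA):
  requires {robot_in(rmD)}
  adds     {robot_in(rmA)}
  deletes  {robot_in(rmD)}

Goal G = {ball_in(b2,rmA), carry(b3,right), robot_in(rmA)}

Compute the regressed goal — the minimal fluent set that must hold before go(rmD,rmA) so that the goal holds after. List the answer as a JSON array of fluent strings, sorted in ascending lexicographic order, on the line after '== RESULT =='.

Compute (G \ add) ∪ pre:
  G ∩ del = {}  (empty — regression defined)
  G \ add = {ball_in(b2,rmA), carry(b3,right), robot_in(rmA)} \ {robot_in(rmA)} = {ball_in(b2,rmA), carry(b3,right)}
  ∪ pre   = {ball_in(b2,rmA), carry(b3,right)} ∪ {robot_in(rmD)}
          = {ball_in(b2,rmA), carry(b3,right), robot_in(rmD)}

== RESULT ==
["ball_in(b2,rmA)", "carry(b3,right)", "robot_in(rmD)"]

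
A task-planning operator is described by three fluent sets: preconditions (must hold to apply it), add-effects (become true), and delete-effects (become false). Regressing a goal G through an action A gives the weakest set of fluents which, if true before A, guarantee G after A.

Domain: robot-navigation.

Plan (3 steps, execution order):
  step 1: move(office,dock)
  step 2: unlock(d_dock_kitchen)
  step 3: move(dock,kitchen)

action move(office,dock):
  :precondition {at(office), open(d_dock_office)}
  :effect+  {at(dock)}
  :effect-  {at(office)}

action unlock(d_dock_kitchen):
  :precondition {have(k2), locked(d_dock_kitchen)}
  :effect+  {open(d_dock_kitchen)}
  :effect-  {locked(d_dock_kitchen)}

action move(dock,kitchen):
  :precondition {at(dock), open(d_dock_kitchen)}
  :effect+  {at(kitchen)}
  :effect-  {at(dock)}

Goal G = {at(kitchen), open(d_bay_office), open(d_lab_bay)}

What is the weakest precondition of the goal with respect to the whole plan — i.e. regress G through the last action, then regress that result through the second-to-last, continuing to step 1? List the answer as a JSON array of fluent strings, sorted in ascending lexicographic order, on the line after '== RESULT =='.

Work backward from the goal:
  through step 3 (move(dock,kitchen)): drop {at(kitchen)}, keep {open(d_bay_office), open(d_lab_bay)}, require {at(dock), open(d_dock_kitchen)}
    → {at(dock), open(d_bay_office), open(d_dock_kitchen), open(d_lab_bay)}
  through step 2 (unlock(d_dock_kitchen)): drop {open(d_dock_kitchen)}, keep {at(dock), open(d_bay_office), open(d_lab_bay)}, require {have(k2), locked(d_dock_kitchen)}
    → {at(dock), have(k2), locked(d_dock_kitchen), open(d_bay_office), open(d_lab_bay)}
  through step 1 (move(office,dock)): drop {at(dock)}, keep {have(k2), locked(d_dock_kitchen), open(d_bay_office), open(d_lab_bay)}, require {at(office), open(d_dock_office)}
    → {at(office), have(k2), locked(d_dock_kitchen), open(d_bay_office), open(d_dock_office), open(d_lab_bay)}

== RESULT ==
["at(office)", "have(k2)", "locked(d_dock_kitchen)", "open(d_bay_office)", "open(d_dock_office)", "open(d_lab_bay)"]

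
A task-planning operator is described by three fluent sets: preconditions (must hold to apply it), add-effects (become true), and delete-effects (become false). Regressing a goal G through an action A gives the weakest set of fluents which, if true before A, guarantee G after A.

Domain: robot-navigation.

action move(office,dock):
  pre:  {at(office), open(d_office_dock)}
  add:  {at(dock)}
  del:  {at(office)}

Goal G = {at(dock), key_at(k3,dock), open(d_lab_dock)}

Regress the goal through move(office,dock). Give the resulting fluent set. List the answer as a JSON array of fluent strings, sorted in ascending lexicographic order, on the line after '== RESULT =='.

Regress:
  G ∩ del = {}  (empty — regression defined)
  G \ add = {at(dock), key_at(k3,dock), open(d_lab_dock)} \ {at(dock)} = {key_at(k3,dock), open(d_lab_dock)}
  ∪ pre   = {key_at(k3,dock), open(d_lab_dock)} ∪ {at(office), open(d_office_dock)}
          = {at(office), key_at(k3,dock), open(d_lab_dock), open(d_office_dock)}

== RESULT ==
["at(office)", "key_at(k3,dock)", "open(d_lab_dock)", "open(d_office_dock)"]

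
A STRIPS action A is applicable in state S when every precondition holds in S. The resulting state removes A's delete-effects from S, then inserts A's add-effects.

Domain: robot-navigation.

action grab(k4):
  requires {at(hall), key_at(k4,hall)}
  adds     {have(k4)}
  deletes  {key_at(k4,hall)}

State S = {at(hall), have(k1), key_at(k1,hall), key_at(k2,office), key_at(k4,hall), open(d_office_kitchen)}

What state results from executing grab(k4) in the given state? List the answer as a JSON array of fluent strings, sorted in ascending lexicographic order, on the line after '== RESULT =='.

Progress:
  pre ⊆ S: {at(hall), key_at(k4,hall)} ⊆ S  — applicable
  S \ del = {at(hall), have(k1), key_at(k1,hall), key_at(k2,office), open(d_office_kitchen)}
  ∪ add   = {at(hall), have(k1), have(k4), key_at(k1,hall), key_at(k2,office), open(d_office_kitchen)}

== RESULT ==
["at(hall)", "have(k1)", "have(k4)", "key_at(k1,hall)", "key_at(k2,office)", "open(d_office_kitchen)"]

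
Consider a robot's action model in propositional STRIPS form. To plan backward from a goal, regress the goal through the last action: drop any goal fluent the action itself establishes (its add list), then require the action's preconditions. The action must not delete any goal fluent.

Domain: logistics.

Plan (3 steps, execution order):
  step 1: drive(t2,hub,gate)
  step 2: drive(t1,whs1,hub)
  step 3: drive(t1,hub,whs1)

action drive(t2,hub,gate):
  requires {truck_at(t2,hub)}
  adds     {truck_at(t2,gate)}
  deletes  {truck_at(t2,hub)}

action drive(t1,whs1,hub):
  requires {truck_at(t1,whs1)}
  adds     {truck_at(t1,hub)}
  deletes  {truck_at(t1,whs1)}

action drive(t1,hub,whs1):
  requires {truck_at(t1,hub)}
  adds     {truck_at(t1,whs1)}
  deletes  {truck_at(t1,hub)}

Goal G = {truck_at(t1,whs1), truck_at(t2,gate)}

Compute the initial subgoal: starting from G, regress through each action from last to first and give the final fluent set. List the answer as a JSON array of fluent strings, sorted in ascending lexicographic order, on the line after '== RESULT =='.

Work backward from the goal:
  through step 3 (drive(t1,hub,whs1)): drop {truck_at(t1,whs1)}, keep {truck_at(t2,gate)}, require {truck_at(t1,hub)}
    → {truck_at(t1,hub), truck_at(t2,gate)}
  through step 2 (drive(t1,whs1,hub)): drop {truck_at(t1,hub)}, keep {truck_at(t2,gate)}, require {truck_at(t1,whs1)}
    → {truck_at(t1,whs1), truck_at(t2,gate)}
  through step 1 (drive(t2,hub,gate)): drop {truck_at(t2,gate)}, keep {truck_at(t1,whs1)}, require {truck_at(t2,hub)}
    → {truck_at(t1,whs1), truck_at(t2,hub)}

== RESULT ==
["truck_at(t1,whs1)", "truck_at(t2,hub)"]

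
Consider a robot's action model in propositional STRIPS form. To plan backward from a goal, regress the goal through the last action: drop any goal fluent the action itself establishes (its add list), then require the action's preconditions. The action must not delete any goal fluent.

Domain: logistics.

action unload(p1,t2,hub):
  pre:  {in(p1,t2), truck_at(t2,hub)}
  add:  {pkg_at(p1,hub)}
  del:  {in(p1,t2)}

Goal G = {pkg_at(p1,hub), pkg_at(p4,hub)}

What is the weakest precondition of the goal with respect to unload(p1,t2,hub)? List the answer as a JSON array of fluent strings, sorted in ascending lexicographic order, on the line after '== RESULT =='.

Regress:
  G ∩ del = {}  (empty — regression defined)
  G \ add = {pkg_at(p1,hub), pkg_at(p4,hub)} \ {pkg_at(p1,hub)} = {pkg_at(p4,hub)}
  ∪ pre   = {pkg_at(p4,hub)} ∪ {in(p1,t2), truck_at(t2,hub)}
          = {in(p1,t2), pkg_at(p4,hub), truck_at(t2,hub)}

== RESULT ==
["in(p1,t2)", "pkg_at(p4,hub)", "truck_at(t2,hub)"]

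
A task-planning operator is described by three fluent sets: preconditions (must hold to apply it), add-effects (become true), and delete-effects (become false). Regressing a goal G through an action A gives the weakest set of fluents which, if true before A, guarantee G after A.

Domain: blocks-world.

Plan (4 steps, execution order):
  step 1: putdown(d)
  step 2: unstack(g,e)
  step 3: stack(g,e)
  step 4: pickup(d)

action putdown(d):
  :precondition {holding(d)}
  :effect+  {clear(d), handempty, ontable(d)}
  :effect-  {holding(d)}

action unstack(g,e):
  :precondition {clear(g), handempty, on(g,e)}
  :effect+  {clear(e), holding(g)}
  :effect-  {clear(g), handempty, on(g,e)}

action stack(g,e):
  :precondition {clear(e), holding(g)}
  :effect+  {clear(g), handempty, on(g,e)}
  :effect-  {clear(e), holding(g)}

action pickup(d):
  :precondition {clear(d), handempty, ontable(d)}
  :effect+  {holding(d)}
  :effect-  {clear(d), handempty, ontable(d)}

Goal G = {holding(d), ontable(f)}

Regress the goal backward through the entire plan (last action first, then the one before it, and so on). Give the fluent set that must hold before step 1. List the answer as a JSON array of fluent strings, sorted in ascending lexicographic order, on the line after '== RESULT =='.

Work backward from the goal:
  through step 4 (pickup(d)): drop {holding(d)}, keep {ontable(f)}, require {clear(d), handempty, ontable(d)}
    → {clear(d), handempty, ontable(d), ontable(f)}
  through step 3 (stack(g,e)): drop {handempty}, keep {clear(d), ontable(d), ontable(f)}, require {clear(e), holding(g)}
    → {clear(d), clear(e), holding(g), ontable(d), ontable(f)}
  through step 2 (unstack(g,e)): drop {clear(e), holding(g)}, keep {clear(d), ontable(d), ontable(f)}, require {clear(g), handempty, on(g,e)}
    → {clear(d), clear(g), handempty, on(g,e), ontable(d), ontable(f)}
  through step 1 (putdown(d)): drop {clear(d), handempty, ontable(d)}, keep {clear(g), on(g,e), ontable(f)}, require {holding(d)}
    → {clear(g), holding(d), on(g,e), ontable(f)}

== RESULT ==
["clear(g)", "holding(d)", "on(g,e)", "ontable(f)"]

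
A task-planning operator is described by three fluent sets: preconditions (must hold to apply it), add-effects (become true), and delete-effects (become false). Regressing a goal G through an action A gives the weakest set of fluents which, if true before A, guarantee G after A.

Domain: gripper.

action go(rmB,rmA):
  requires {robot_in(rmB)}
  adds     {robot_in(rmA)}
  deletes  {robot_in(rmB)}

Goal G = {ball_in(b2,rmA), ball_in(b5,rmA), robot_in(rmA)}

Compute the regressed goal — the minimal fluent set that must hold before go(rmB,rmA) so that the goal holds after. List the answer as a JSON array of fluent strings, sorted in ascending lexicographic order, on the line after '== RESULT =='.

Regress:
  G ∩ del = {}  (empty — regression defined)
  G \ add = {ball_in(b2,rmA), ball_in(b5,rmA), robot_in(rmA)} \ {robot_in(rmA)} = {ball_in(b2,rmA), ball_in(b5,rmA)}
  ∪ pre   = {ball_in(b2,rmA), ball_in(b5,rmA)} ∪ {robot_in(rmB)}
          = {ball_in(b2,rmA), ball_in(b5,rmA), robot_in(rmB)}

== RESULT ==
["ball_in(b2,rmA)", "ball_in(b5,rmA)", "robot_in(rmB)"]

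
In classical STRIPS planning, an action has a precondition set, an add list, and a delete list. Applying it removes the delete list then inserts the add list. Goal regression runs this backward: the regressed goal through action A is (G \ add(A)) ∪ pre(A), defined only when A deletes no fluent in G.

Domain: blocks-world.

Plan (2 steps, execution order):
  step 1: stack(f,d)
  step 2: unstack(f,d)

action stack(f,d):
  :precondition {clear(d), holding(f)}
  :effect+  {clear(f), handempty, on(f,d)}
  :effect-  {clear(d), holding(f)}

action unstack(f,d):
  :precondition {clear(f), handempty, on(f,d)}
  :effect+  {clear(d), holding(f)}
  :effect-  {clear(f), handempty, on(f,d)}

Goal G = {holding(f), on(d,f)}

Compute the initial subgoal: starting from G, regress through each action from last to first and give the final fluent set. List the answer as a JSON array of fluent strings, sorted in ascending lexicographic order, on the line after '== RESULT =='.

Work backward from the goal:
  through step 2 (unstack(f,d)): drop {holding(f)}, keep {on(d,f)}, require {clear(f), handempty, on(f,d)}
    → {clear(f), handempty, on(d,f), on(f,d)}
  through step 1 (stack(f,d)): drop {clear(f), handempty, on(f,d)}, keep {on(d,f)}, require {clear(d), holding(f)}
    → {clear(d), holding(f), on(d,f)}

== RESULT ==
["clear(d)", "holding(f)", "on(d,f)"]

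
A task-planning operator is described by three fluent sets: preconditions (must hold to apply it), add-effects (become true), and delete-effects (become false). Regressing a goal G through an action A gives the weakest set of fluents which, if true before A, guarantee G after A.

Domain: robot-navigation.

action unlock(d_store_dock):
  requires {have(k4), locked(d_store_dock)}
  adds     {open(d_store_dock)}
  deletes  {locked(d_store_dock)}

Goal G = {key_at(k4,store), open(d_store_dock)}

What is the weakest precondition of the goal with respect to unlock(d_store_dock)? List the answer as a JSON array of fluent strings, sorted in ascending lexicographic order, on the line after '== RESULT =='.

Regress:
  G ∩ del = {}  (empty — regression defined)
  G \ add = {key_at(k4,store), open(d_store_dock)} \ {open(d_store_dock)} = {key_at(k4,store)}
  ∪ pre   = {key_at(k4,store)} ∪ {have(k4), locked(d_store_dock)}
          = {have(k4), key_at(k4,store), locked(d_store_dock)}

== RESULT ==
["have(k4)", "key_at(k4,store)", "locked(d_store_dock)"]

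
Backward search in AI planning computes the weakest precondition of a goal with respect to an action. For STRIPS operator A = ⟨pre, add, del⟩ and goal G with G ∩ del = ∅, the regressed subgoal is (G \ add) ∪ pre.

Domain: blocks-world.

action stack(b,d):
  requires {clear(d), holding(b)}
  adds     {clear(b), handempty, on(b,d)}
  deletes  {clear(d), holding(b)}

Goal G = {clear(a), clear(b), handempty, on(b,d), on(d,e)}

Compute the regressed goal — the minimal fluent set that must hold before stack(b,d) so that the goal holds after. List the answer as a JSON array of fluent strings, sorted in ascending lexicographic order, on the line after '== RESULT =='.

Compute (G \ add) ∪ pre:
  G ∩ del = {}  (empty — regression defined)
  G \ add = {clear(a), clear(b), handempty, on(b,d), on(d,e)} \ {clear(b), handempty, on(b,d)} = {clear(a), on(d,e)}
  ∪ pre   = {clear(a), on(d,e)} ∪ {clear(d), holding(b)}
          = {clear(a), clear(d), holding(b), on(d,e)}

== RESULT ==
["clear(a)", "clear(d)", "holding(b)", "on(d,e)"]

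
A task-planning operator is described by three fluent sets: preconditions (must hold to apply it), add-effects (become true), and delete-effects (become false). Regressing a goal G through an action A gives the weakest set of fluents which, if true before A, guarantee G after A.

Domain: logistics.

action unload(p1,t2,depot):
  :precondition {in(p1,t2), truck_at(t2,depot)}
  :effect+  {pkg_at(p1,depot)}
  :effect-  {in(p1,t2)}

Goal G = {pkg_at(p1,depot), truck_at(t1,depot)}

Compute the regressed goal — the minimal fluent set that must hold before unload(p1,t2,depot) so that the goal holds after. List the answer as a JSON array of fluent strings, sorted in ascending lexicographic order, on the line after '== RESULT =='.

Regress:
  G ∩ del = {}  (empty — regression defined)
  G \ add = {pkg_at(p1,depot), truck_at(t1,depot)} \ {pkg_at(p1,depot)} = {truck_at(t1,depot)}
  ∪ pre   = {truck_at(t1,depot)} ∪ {in(p1,t2), truck_at(t2,depot)}
          = {in(p1,t2), truck_at(t1,depot), truck_at(t2,depot)}

== RESULT ==
["in(p1,t2)", "truck_at(t1,depot)", "truck_at(t2,depot)"]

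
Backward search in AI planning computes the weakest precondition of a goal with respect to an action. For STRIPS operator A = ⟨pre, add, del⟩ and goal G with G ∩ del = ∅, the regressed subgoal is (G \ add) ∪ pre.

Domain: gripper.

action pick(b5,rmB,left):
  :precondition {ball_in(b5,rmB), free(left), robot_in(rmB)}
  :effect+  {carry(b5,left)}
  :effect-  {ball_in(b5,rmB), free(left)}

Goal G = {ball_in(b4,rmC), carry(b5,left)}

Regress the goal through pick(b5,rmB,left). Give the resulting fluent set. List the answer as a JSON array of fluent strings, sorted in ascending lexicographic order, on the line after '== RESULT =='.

Regress:
  G ∩ del = {}  (empty — regression defined)
  G \ add = {ball_in(b4,rmC), carry(b5,left)} \ {carry(b5,left)} = {ball_in(b4,rmC)}
  ∪ pre   = {ball_in(b4,rmC)} ∪ {ball_in(b5,rmB), free(left), robot_in(rmB)}
          = {ball_in(b4,rmC), ball_in(b5,rmB), free(left), robot_in(rmB)}

== RESULT ==
["ball_in(b4,rmC)", "ball_in(b5,rmB)", "free(left)", "robot_in(rmB)"]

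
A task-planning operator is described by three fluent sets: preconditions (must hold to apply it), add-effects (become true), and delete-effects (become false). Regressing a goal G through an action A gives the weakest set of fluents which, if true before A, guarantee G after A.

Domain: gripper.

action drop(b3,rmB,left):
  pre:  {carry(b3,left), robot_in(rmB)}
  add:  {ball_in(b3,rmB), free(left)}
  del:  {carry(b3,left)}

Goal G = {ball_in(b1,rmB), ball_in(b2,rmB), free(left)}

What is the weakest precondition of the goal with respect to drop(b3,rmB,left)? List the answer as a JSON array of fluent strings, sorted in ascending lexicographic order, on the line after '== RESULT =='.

Regress:
  G ∩ del = {}  (empty — regression defined)
  G \ add = {ball_in(b1,rmB), ball_in(b2,rmB), free(left)} \ {ball_in(b3,rmB), free(left)} = {ball_in(b1,rmB), ball_in(b2,rmB)}
  ∪ pre   = {ball_in(b1,rmB), ball_in(b2,rmB)} ∪ {carry(b3,left), robot_in(rmB)}
          = {ball_in(b1,rmB), ball_in(b2,rmB), carry(b3,left), robot_in(rmB)}

== RESULT ==
["ball_in(b1,rmB)", "ball_in(b2,rmB)", "carry(b3,left)", "robot_in(rmB)"]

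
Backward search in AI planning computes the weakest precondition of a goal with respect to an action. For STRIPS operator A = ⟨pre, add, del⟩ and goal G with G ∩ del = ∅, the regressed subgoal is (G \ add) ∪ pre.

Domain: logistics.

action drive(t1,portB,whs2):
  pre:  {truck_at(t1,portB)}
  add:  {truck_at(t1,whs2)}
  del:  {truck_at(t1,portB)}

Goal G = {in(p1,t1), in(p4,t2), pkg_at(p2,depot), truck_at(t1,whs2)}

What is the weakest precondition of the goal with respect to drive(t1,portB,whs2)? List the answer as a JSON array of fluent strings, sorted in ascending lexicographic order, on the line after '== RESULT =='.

Compute (G \ add) ∪ pre:
  G ∩ del = {}  (empty — regression defined)
  G \ add = {in(p1,t1), in(p4,t2), pkg_at(p2,depot), truck_at(t1,whs2)} \ {truck_at(t1,whs2)} = {in(p1,t1), in(p4,t2), pkg_at(p2,depot)}
  ∪ pre   = {in(p1,t1), in(p4,t2), pkg_at(p2,depot)} ∪ {truck_at(t1,portB)}
          = {in(p1,t1), in(p4,t2), pkg_at(p2,depot), truck_at(t1,portB)}

== RESULT ==
["in(p1,t1)", "in(p4,t2)", "pkg_at(p2,depot)", "truck_at(t1,portB)"]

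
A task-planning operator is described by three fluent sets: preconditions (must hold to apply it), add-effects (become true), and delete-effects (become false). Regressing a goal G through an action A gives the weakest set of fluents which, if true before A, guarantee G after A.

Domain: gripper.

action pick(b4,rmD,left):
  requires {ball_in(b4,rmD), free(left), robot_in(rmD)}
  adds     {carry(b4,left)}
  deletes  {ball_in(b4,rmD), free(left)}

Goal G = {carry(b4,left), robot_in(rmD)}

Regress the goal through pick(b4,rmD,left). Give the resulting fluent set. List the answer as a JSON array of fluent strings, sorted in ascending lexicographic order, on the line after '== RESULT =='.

Compute (G \ add) ∪ pre:
  G ∩ del = {}  (empty — regression defined)
  G \ add = {carry(b4,left), robot_in(rmD)} \ {carry(b4,left)} = {robot_in(rmD)}
  ∪ pre   = {robot_in(rmD)} ∪ {ball_in(b4,rmD), free(left), robot_in(rmD)}
          = {ball_in(b4,rmD), free(left), robot_in(rmD)}

== RESULT ==
["ball_in(b4,rmD)", "free(left)", "robot_in(rmD)"]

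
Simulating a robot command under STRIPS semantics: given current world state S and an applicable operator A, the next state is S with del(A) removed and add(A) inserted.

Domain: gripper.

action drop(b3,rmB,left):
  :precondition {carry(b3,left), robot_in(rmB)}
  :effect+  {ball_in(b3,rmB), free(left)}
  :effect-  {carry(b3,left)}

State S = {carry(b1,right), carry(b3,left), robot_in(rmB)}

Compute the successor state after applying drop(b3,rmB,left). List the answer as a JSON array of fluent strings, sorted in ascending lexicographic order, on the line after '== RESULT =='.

Compute (S \ del) ∪ add:
  pre ⊆ S: {carry(b3,left), robot_in(rmB)} ⊆ S  — applicable
  S \ del = {carry(b1,right), robot_in(rmB)}
  ∪ add   = {ball_in(b3,rmB), carry(b1,right), free(left), robot_in(rmB)}

== RESULT ==
["ball_in(b3,rmB)", "carry(b1,right)", "free(left)", "robot_in(rmB)"]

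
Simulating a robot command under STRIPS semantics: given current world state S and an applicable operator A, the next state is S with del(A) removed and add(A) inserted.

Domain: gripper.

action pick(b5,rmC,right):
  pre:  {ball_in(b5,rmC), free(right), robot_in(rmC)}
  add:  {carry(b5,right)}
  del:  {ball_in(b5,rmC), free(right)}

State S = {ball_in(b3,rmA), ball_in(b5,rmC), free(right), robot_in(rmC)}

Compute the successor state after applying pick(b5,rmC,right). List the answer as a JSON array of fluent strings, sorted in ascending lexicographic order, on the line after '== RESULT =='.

Progress:
  pre ⊆ S: {ball_in(b5,rmC), free(right), robot_in(rmC)} ⊆ S  — applicable
  S \ del = {ball_in(b3,rmA), robot_in(rmC)}
  ∪ add   = {ball_in(b3,rmA), carry(b5,right), robot_in(rmC)}

== RESULT ==
["ball_in(b3,rmA)", "carry(b5,right)", "robot_in(rmC)"]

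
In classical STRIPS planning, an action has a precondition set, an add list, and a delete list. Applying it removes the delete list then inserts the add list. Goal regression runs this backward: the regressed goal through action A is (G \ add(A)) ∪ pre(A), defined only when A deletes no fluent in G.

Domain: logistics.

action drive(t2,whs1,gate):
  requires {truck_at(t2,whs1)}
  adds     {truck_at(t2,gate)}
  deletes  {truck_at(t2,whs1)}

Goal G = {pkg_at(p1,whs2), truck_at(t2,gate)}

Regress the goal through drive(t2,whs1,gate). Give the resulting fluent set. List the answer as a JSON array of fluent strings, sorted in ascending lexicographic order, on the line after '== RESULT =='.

Compute (G \ add) ∪ pre:
  G ∩ del = {}  (empty — regression defined)
  G \ add = {pkg_at(p1,whs2), truck_at(t2,gate)} \ {truck_at(t2,gate)} = {pkg_at(p1,whs2)}
  ∪ pre   = {pkg_at(p1,whs2)} ∪ {truck_at(t2,whs1)}
          = {pkg_at(p1,whs2), truck_at(t2,whs1)}

== RESULT ==
["pkg_at(p1,whs2)", "truck_at(t2,whs1)"]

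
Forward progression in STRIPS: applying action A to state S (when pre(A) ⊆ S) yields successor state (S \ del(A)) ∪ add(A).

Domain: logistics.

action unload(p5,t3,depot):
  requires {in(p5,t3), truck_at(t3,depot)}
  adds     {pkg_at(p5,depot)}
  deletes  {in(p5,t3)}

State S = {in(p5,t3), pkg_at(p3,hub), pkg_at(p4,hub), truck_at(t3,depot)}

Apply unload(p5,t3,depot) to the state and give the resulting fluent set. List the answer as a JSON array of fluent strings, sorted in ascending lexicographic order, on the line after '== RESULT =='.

Progress:
  pre ⊆ S: {in(p5,t3), truck_at(t3,depot)} ⊆ S  — applicable
  S \ del = {pkg_at(p3,hub), pkg_at(p4,hub), truck_at(t3,depot)}
  ∪ add   = {pkg_at(p3,hub), pkg_at(p4,hub), pkg_at(p5,depot), truck_at(t3,depot)}

== RESULT ==
["pkg_at(p3,hub)", "pkg_at(p4,hub)", "pkg_at(p5,depot)", "truck_at(t3,depot)"]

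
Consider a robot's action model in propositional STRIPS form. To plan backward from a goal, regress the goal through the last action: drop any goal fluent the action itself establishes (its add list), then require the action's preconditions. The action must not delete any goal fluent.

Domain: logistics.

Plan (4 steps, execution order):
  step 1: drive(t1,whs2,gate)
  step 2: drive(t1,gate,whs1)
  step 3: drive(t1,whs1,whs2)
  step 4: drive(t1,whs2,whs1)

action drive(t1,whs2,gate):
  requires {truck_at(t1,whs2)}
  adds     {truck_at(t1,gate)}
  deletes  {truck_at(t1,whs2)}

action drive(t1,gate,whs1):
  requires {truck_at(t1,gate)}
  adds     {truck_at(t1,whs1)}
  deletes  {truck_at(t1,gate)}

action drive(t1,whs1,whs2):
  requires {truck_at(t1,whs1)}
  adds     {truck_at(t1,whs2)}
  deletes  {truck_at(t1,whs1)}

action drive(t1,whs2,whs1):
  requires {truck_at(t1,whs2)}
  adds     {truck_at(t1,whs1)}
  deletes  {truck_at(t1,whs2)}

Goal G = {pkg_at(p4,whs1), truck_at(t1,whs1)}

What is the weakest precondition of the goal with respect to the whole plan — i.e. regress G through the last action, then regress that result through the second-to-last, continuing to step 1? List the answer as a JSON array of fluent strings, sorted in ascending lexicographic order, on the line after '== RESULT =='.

Work backward from the goal:
  through step 4 (drive(t1,whs2,whs1)): drop {truck_at(t1,whs1)}, keep {pkg_at(p4,whs1)}, require {truck_at(t1,whs2)}
    → {pkg_at(p4,whs1), truck_at(t1,whs2)}
  through step 3 (drive(t1,whs1,whs2)): drop {truck_at(t1,whs2)}, keep {pkg_at(p4,whs1)}, require {truck_at(t1,whs1)}
    → {pkg_at(p4,whs1), truck_at(t1,whs1)}
  through step 2 (drive(t1,gate,whs1)): drop {truck_at(t1,whs1)}, keep {pkg_at(p4,whs1)}, require {truck_at(t1,gate)}
    → {pkg_at(p4,whs1), truck_at(t1,gate)}
  through step 1 (drive(t1,whs2,gate)): drop {truck_at(t1,gate)}, keep {pkg_at(p4,whs1)}, require {truck_at(t1,whs2)}
    → {pkg_at(p4,whs1), truck_at(t1,whs2)}

== RESULT ==
["pkg_at(p4,whs1)", "truck_at(t1,whs2)"]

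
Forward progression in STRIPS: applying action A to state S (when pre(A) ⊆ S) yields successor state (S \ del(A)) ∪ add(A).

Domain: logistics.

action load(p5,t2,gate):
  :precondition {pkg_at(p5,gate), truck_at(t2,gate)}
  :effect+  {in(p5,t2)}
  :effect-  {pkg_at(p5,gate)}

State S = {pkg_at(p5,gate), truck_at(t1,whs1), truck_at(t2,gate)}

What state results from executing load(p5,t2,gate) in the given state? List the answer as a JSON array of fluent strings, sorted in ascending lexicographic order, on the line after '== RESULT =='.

Progress:
  pre ⊆ S: {pkg_at(p5,gate), truck_at(t2,gate)} ⊆ S  — applicable
  S \ del = {truck_at(t1,whs1), truck_at(t2,gate)}
  ∪ add   = {in(p5,t2), truck_at(t1,whs1), truck_at(t2,gate)}

== RESULT ==
["in(p5,t2)", "truck_at(t1,whs1)", "truck_at(t2,gate)"]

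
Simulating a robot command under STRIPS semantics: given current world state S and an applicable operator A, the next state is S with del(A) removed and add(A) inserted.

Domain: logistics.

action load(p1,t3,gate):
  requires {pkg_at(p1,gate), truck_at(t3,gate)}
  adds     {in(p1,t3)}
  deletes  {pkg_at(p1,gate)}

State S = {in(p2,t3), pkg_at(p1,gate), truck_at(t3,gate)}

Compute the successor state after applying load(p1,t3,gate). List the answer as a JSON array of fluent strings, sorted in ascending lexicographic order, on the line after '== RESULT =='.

Compute (S \ del) ∪ add:
  pre ⊆ S: {pkg_at(p1,gate), truck_at(t3,gate)} ⊆ S  — applicable
  S \ del = {in(p2,t3), truck_at(t3,gate)}
  ∪ add   = {in(p1,t3), in(p2,t3), truck_at(t3,gate)}

== RESULT ==
["in(p1,t3)", "in(p2,t3)", "truck_at(t3,gate)"]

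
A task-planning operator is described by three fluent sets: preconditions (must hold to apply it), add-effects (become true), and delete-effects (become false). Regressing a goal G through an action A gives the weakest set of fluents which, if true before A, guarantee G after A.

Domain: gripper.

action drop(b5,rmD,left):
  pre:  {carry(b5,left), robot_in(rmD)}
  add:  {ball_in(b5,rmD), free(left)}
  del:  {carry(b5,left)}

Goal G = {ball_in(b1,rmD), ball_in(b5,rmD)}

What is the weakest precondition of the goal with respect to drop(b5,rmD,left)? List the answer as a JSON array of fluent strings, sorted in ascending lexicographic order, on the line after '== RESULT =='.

Compute (G \ add) ∪ pre:
  G ∩ del = {}  (empty — regression defined)
  G \ add = {ball_in(b1,rmD), ball_in(b5,rmD)} \ {ball_in(b5,rmD), free(left)} = {ball_in(b1,rmD)}
  ∪ pre   = {ball_in(b1,rmD)} ∪ {carry(b5,left), robot_in(rmD)}
          = {ball_in(b1,rmD), carry(b5,left), robot_in(rmD)}

== RESULT ==
["ball_in(b1,rmD)", "carry(b5,left)", "robot_in(rmD)"]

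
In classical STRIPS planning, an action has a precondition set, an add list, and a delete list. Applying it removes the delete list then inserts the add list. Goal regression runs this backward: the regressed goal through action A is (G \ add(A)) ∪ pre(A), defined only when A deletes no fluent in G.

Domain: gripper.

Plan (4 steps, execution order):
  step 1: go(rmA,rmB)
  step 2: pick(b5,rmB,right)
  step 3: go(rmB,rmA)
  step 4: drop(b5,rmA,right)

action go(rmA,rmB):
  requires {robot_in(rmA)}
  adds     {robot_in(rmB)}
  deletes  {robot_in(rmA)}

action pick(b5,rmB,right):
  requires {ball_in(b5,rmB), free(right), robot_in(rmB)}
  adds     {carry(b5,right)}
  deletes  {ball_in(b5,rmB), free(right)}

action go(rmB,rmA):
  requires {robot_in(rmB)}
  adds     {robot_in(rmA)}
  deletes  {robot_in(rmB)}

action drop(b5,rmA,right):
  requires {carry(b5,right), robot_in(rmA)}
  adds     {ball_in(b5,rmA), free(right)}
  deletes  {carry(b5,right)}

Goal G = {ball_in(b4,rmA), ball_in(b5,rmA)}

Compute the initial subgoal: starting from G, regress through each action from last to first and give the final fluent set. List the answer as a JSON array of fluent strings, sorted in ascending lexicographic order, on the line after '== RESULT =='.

Regress step by step:
  through step 4 (drop(b5,rmA,right)): drop {ball_in(b5,rmA)}, keep {ball_in(b4,rmA)}, require {carry(b5,right), robot_in(rmA)}
    → {ball_in(b4,rmA), carry(b5,right), robot_in(rmA)}
  through step 3 (go(rmB,rmA)): drop {robot_in(rmA)}, keep {ball_in(b4,rmA), carry(b5,right)}, require {robot_in(rmB)}
    → {ball_in(b4,rmA), carry(b5,right), robot_in(rmB)}
  through step 2 (pick(b5,rmB,right)): drop {carry(b5,right)}, keep {ball_in(b4,rmA), robot_in(rmB)}, require {ball_in(b5,rmB), free(right), robot_in(rmB)}
    → {ball_in(b4,rmA), ball_in(b5,rmB), free(right), robot_in(rmB)}
  through step 1 (go(rmA,rmB)): drop {robot_in(rmB)}, keep {ball_in(b4,rmA), ball_in(b5,rmB), free(right)}, require {robot_in(rmA)}
    → {ball_in(b4,rmA), ball_in(b5,rmB), free(right), robot_in(rmA)}

== RESULT ==
["ball_in(b4,rmA)", "ball_in(b5,rmB)", "free(right)", "robot_in(rmA)"]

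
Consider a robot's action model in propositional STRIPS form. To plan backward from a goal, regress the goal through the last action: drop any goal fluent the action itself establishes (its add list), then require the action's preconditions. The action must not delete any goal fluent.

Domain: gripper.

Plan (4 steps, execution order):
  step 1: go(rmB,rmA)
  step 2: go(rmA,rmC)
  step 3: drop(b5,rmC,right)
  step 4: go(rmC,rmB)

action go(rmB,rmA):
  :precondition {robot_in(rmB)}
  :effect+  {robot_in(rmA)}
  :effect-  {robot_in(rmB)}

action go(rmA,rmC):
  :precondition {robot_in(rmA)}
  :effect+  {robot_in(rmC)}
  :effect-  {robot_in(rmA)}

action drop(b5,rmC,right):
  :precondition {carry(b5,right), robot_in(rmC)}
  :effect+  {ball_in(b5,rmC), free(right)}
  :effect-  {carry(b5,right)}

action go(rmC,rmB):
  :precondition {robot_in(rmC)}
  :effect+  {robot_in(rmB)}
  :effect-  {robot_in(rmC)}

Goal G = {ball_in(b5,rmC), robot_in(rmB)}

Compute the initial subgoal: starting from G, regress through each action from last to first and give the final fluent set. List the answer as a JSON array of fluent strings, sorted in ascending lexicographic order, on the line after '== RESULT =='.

Work backward from the goal:
  through step 4 (go(rmC,rmB)): drop {robot_in(rmB)}, keep {ball_in(b5,rmC)}, require {robot_in(rmC)}
    → {ball_in(b5,rmC), robot_in(rmC)}
  through step 3 (drop(b5,rmC,right)): drop {ball_in(b5,rmC)}, keep {robot_in(rmC)}, require {carry(b5,right), robot_in(rmC)}
    → {carry(b5,right), robot_in(rmC)}
  through step 2 (go(rmA,rmC)): drop {robot_in(rmC)}, keep {carry(b5,right)}, require {robot_in(rmA)}
    → {carry(b5,right), robot_in(rmA)}
  through step 1 (go(rmB,rmA)): drop {robot_in(rmA)}, keep {carry(b5,right)}, require {robot_in(rmB)}
    → {carry(b5,right), robot_in(rmB)}

== RESULT ==
["carry(b5,right)", "robot_in(rmB)"]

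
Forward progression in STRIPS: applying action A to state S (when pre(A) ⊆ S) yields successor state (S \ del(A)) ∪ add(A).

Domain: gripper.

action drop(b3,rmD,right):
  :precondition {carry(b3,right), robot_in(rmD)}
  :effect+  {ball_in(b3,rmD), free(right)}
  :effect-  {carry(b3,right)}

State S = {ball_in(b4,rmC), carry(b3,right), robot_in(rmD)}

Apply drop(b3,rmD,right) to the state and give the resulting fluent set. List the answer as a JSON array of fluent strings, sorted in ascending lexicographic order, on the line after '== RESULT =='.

Compute (S \ del) ∪ add:
  pre ⊆ S: {carry(b3,right), robot_in(rmD)} ⊆ S  — applicable
  S \ del = {ball_in(b4,rmC), robot_in(rmD)}
  ∪ add   = {ball_in(b3,rmD), ball_in(b4,rmC), free(right), robot_in(rmD)}

== RESULT ==
["ball_in(b3,rmD)", "ball_in(b4,rmC)", "free(right)", "robot_in(rmD)"]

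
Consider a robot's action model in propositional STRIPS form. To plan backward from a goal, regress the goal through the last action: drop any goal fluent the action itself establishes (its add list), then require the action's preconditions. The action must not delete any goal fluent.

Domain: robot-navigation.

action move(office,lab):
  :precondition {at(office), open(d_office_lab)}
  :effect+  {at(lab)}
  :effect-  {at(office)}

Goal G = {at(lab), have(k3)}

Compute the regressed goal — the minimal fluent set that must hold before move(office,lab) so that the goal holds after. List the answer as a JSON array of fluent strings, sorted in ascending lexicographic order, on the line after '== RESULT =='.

Regress:
  G ∩ del = {}  (empty — regression defined)
  G \ add = {at(lab), have(k3)} \ {at(lab)} = {have(k3)}
  ∪ pre   = {have(k3)} ∪ {at(office), open(d_office_lab)}
          = {at(office), have(k3), open(d_office_lab)}

== RESULT ==
["at(office)", "have(k3)", "open(d_office_lab)"]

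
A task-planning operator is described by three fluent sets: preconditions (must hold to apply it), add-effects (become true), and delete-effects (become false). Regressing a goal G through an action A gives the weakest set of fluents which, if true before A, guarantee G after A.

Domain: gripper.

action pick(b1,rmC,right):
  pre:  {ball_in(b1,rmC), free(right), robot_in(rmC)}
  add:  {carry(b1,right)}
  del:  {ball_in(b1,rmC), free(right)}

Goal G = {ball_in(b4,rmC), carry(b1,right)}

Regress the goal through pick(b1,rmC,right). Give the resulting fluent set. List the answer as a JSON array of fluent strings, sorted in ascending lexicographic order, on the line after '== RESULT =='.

Regress:
  G ∩ del = {}  (empty — regression defined)
  G \ add = {ball_in(b4,rmC), carry(b1,right)} \ {carry(b1,right)} = {ball_in(b4,rmC)}
  ∪ pre   = {ball_in(b4,rmC)} ∪ {ball_in(b1,rmC), free(right), robot_in(rmC)}
          = {ball_in(b1,rmC), ball_in(b4,rmC), free(right), robot_in(rmC)}

== RESULT ==
["ball_in(b1,rmC)", "ball_in(b4,rmC)", "free(right)", "robot_in(rmC)"]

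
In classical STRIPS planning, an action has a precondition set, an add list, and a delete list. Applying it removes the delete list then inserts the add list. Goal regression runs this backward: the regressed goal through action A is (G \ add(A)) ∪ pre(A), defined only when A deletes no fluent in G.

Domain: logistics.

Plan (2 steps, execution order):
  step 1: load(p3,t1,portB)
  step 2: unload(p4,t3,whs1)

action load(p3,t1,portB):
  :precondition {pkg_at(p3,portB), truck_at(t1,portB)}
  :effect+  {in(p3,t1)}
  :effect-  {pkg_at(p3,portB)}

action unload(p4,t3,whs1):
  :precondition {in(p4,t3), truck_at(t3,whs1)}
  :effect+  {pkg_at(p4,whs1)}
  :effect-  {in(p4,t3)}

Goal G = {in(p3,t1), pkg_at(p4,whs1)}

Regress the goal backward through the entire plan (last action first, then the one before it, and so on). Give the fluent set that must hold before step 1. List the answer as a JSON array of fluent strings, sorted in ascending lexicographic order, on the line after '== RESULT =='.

Regress step by step:
  through step 2 (unload(p4,t3,whs1)): drop {pkg_at(p4,whs1)}, keep {in(p3,t1)}, require {in(p4,t3), truck_at(t3,whs1)}
    → {in(p3,t1), in(p4,t3), truck_at(t3,whs1)}
  through step 1 (load(p3,t1,portB)): drop {in(p3,t1)}, keep {in(p4,t3), truck_at(t3,whs1)}, require {pkg_at(p3,portB), truck_at(t1,portB)}
    → {in(p4,t3), pkg_at(p3,portB), truck_at(t1,portB), truck_at(t3,whs1)}

== RESULT ==
["in(p4,t3)", "pkg_at(p3,portB)", "truck_at(t1,portB)", "truck_at(t3,whs1)"]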